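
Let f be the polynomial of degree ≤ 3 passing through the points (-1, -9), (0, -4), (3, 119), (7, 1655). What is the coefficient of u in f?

Write f(u) = au^3 + bu^2 + cu + d. Substituting each data point gives a linear system:
  -a + b - c + d = -9
  d = -4
  27a + 9b + 3c + d = 119
  343a + 49b + 7c + d = 1655
Solving the system yields a = 5, b = -1, c = -1, d = -4.
So f(u) = 5u^3 - u^2 - u - 4.
The coefficient of u is -1.

-1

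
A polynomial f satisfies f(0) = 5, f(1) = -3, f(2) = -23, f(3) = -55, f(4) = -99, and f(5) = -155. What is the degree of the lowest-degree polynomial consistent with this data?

2

Forward differences of the values at u = 0, 1, 2, 3, 4, 5:
  f  : 5  -3  -23  -55  -99  -155
  Δ  : -8  -20  -32  -44  -56
  Δ^2: -12  -12  -12  -12
  Δ^3: 0  0  0
  Δ^4: 0  0
  Δ^5: 0
The second differences are constant (-12) and nonzero, while all higher differences vanish, so the minimal degree is 2.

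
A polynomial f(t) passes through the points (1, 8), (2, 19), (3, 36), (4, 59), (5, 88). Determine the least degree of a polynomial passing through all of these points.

Forward differences of the values at t = 1, 2, 3, 4, 5:
  f  : 8  19  36  59  88
  Δ  : 11  17  23  29
  Δ^2: 6  6  6
  Δ^3: 0  0
  Δ^4: 0
The second differences are constant (6) and nonzero, while all higher differences vanish, so the minimal degree is 2.

2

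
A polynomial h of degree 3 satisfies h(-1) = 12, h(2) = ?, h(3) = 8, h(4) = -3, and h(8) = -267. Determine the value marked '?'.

The 4 known points determine the degree-3 polynomial uniquely.
Write h(u) = au^3 + bu^2 + cu + d. Substituting each data point gives a linear system:
  -a + b - c + d = 12
  27a + 9b + 3c + d = 8
  64a + 16b + 4c + d = -3
  512a + 64b + 8c + d = -267
Solving the system yields a = -1, b = 4, c = -2, d = 5.
So h(u) = -u^3 + 4u^2 - 2u + 5.
Then h(2) = 9.

9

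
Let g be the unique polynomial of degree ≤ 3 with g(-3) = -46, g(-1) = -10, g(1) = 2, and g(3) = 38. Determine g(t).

g(t) = t^3 + 5t - 4

Write g(t) = at^3 + bt^2 + ct + d. Substituting each data point gives a linear system:
  -27a + 9b - 3c + d = -46
  -a + b - c + d = -10
  a + b + c + d = 2
  27a + 9b + 3c + d = 38
Solving the system yields a = 1, b = 0, c = 5, d = -4.
So g(t) = t^3 + 5t - 4.
Check: g(3) = 38. ✓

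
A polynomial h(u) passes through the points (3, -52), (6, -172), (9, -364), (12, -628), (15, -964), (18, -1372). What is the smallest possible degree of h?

2

Forward differences of the values at u = 3, 6, 9, 12, 15, 18:
  h  : -52  -172  -364  -628  -964  -1372
  Δ  : -120  -192  -264  -336  -408
  Δ^2: -72  -72  -72  -72
  Δ^3: 0  0  0
  Δ^4: 0  0
  Δ^5: 0
The second differences are constant (-72) and nonzero, while all higher differences vanish, so the minimal degree is 2.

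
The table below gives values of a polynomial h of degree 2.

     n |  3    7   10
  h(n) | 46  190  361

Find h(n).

Write h(n) = an^2 + bn + c. Substituting each data point gives a linear system:
  9a + 3b + c = 46
  49a + 7b + c = 190
  100a + 10b + c = 361
Solving the system yields a = 3, b = 6, c = 1.
So h(n) = 3n^2 + 6n + 1.
Check: h(7) = 190. ✓

h(n) = 3n^2 + 6n + 1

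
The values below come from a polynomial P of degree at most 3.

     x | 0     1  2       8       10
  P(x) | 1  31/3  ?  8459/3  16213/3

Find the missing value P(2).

The 4 known points determine the degree-3 polynomial uniquely.
Write P(x) = ax^3 + bx^2 + cx + d. Substituting each data point gives a linear system:
  d = 1
  a + b + c + d = 31/3
  512a + 64b + 8c + d = 8459/3
  1000a + 100b + 10c + d = 16213/3
Solving the system yields a = 5, b = 4, c = 1/3, d = 1.
So P(x) = 5x³ + 4x² + (1/3)x + 1.
Then P(2) = 173/3.

173/3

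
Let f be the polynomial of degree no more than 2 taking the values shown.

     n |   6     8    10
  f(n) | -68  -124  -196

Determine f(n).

Using the Lagrange interpolation formula with nodes 6, 8, 10:
  L_0(n) = (n - 8)(n - 10) / 8
  L_1(n) = (n - 6)(n - 10) / -4
  L_2(n) = (n - 6)(n - 8) / 8
Then f(n) = -68·L_0(n) - 124·L_1(n) - 196·L_2(n).
Expanding and collecting terms gives f(n) = -2n² + 4.
Check: f(10) = -196. ✓

f(n) = -2n^2 + 4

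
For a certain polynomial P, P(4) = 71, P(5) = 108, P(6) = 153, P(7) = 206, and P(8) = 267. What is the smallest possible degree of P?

Forward differences of the values at s = 4, 5, 6, 7, 8:
  P  : 71  108  153  206  267
  Δ  : 37  45  53  61
  Δ^2: 8  8  8
  Δ^3: 0  0
  Δ^4: 0
The second differences are constant (8) and nonzero, while all higher differences vanish, so the minimal degree is 2.

2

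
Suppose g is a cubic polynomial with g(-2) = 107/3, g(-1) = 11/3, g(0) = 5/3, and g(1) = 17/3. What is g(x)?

Write g(x) = ax^3 + bx^2 + cx + d. Substituting each data point gives a linear system:
  -8a + 4b - 2c + d = 107/3
  -a + b - c + d = 11/3
  d = 5/3
  a + b + c + d = 17/3
Solving the system yields a = -4, b = 3, c = 5, d = 5/3.
So g(x) = -4x^3 + 3x^2 + 5x + 5/3.
Check: g(-2) = 107/3. ✓

g(x) = -4x^3 + 3x^2 + 5x + 5/3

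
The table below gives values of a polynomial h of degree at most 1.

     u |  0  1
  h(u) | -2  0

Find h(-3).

-8

Write h(u) = au + b. Substituting each data point gives a linear system:
  b = -2
  a + b = 0
Solving the system yields a = 2, b = -2.
So h(u) = 2u - 2.
Then h(-3) = -8.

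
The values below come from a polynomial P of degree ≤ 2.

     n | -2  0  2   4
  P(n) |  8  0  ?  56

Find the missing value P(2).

On equispaced nodes a degree-2 polynomial has vanishing third forward difference, so
  - P(-2) + 3·P(0) - 3·P(2) + P(4) = 0.
Substituting the known values and solving for P(2):
  -3·P(2) = -48
  P(2) = 16.

16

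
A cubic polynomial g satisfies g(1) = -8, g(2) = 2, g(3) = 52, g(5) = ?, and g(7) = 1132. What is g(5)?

The 4 known points determine the degree-3 polynomial uniquely.
Write g(t) = at^3 + bt^2 + ct + d. Substituting each data point gives a linear system:
  a + b + c + d = -8
  8a + 4b + 2c + d = 2
  27a + 9b + 3c + d = 52
  343a + 49b + 7c + d = 1132
Solving the system yields a = 4, b = -4, c = -6, d = -2.
So g(t) = 4t^3 - 4t^2 - 6t - 2.
Then g(5) = 368.

368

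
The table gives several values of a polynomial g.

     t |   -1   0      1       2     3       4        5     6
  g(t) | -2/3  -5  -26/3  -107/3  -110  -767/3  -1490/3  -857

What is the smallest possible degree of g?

Forward differences of the values at t = -1, 0, 1, 2, 3, 4, 5, 6:
  g  : -2/3  -5  -26/3  -107/3  -110  -767/3  -1490/3  -857
  Δ  : -13/3  -11/3  -27  -223/3  -437/3  -241  -1081/3
  Δ^2: 2/3  -70/3  -142/3  -214/3  -286/3  -358/3
  Δ^3: -24  -24  -24  -24  -24
  Δ^4: 0  0  0  0
  Δ^5: 0  0  0
  Δ^6: 0  0
  Δ^7: 0
The third differences are constant (-24) and nonzero, while all higher differences vanish, so the minimal degree is 3.

3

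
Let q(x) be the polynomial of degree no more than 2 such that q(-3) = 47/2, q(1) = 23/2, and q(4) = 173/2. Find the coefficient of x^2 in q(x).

4

Write q(x) = ax^2 + bx + c. Substituting each data point gives a linear system:
  9a - 3b + c = 47/2
  a + b + c = 23/2
  16a + 4b + c = 173/2
Solving the system yields a = 4, b = 5, c = 5/2.
So q(x) = 4x^2 + 5x + 5/2.
The leading coefficient is 4.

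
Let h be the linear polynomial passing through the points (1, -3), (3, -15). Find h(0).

Using the Lagrange interpolation formula with nodes 1, 3:
  L_0(u) = (u - 3) / -2
  L_1(u) = (u - 1) / 2
Then h(u) = -3·L_0(u) - 15·L_1(u).
Expanding and collecting terms gives h(u) = -6u + 3.
Evaluating at u = 0: h(0) = 3.

3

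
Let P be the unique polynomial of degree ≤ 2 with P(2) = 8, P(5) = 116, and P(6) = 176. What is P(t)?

Write P(t) = at^2 + bt + c. Substituting each data point gives a linear system:
  4a + 2b + c = 8
  25a + 5b + c = 116
  36a + 6b + c = 176
Solving the system yields a = 6, b = -6, c = -4.
So P(t) = 6t² - 6t - 4.
Check: P(2) = 8. ✓

P(t) = 6t^2 - 6t - 4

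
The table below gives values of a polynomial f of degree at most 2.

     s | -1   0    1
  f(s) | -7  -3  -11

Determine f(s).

f(s) = -6s^2 - 2s - 3

Write f(s) = as^2 + bs + c. Substituting each data point gives a linear system:
  a - b + c = -7
  c = -3
  a + b + c = -11
Solving the system yields a = -6, b = -2, c = -3.
So f(s) = -6s² - 2s - 3.
Check: f(-1) = -7. ✓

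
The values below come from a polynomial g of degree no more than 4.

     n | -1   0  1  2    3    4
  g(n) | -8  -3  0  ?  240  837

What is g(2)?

On equispaced nodes a degree-4 polynomial has vanishing fifth forward difference, so
  - g(-1) + 5·g(0) - 10·g(1) + 10·g(2) - 5·g(3) + g(4) = 0.
Substituting the known values and solving for g(2):
  10·g(2) = 370
  g(2) = 37.

37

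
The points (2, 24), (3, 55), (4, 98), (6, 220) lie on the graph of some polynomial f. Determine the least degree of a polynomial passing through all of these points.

2

Divided differences on the nodes 2, 3, 4, 6:
  order 0: 24  55  98  220
  order 1: 31  43  61
  order 2: 6  6
  order 3: 0
The order-2 divided differences are all 6 (nonzero) and every higher order vanishes, so the data lies on a polynomial of degree exactly 2.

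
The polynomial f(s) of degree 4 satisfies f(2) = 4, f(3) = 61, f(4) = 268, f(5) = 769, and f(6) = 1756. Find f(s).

f(s) = 2s^4 - 4s^3 + s^2 - 2s + 4

Using the Lagrange interpolation formula with nodes 2, 3, 4, 5, 6:
  L_0(s) = (s - 3)(s - 4)(s - 5)(s - 6) / 24
  L_1(s) = (s - 2)(s - 4)(s - 5)(s - 6) / -6
  L_2(s) = (s - 2)(s - 3)(s - 5)(s - 6) / 4
  L_3(s) = (s - 2)(s - 3)(s - 4)(s - 6) / -6
  L_4(s) = (s - 2)(s - 3)(s - 4)(s - 5) / 24
Then f(s) = 4·L_0(s) + 61·L_1(s) + 268·L_2(s) + 769·L_3(s) + 1756·L_4(s).
Expanding and collecting terms gives f(s) = 2s⁴ - 4s³ + s² - 2s + 4.
Check: f(2) = 4. ✓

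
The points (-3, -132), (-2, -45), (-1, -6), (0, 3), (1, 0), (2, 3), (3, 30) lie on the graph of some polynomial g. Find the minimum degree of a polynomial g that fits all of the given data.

Forward differences of the values at u = -3, -2, -1, 0, 1, 2, 3:
  g  : -132  -45  -6  3  0  3  30
  Δ  : 87  39  9  -3  3  27
  Δ^2: -48  -30  -12  6  24
  Δ^3: 18  18  18  18
  Δ^4: 0  0  0
  Δ^5: 0  0
  Δ^6: 0
The third differences are constant (18) and nonzero, while all higher differences vanish, so the minimal degree is 3.

3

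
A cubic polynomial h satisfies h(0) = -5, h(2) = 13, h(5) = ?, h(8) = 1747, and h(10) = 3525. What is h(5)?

385

The 4 known points determine the degree-3 polynomial uniquely.
Write h(x) = ax^3 + bx^2 + cx + d. Substituting each data point gives a linear system:
  d = -5
  8a + 4b + 2c + d = 13
  512a + 64b + 8c + d = 1747
  1000a + 100b + 10c + d = 3525
Solving the system yields a = 4, b = -5, c = 3, d = -5.
So h(x) = 4x^3 - 5x^2 + 3x - 5.
Then h(5) = 385.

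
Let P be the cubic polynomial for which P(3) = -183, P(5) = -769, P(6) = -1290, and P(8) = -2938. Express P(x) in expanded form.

P(x) = -5x^3 - 6x^2 + 6

Using the Lagrange interpolation formula with nodes 3, 5, 6, 8:
  L_0(x) = (x - 5)(x - 6)(x - 8) / -30
  L_1(x) = (x - 3)(x - 6)(x - 8) / 6
  L_2(x) = (x - 3)(x - 5)(x - 8) / -6
  L_3(x) = (x - 3)(x - 5)(x - 6) / 30
Then P(x) = -183·L_0(x) - 769·L_1(x) - 1290·L_2(x) - 2938·L_3(x).
Expanding and collecting terms gives P(x) = -5x³ - 6x² + 6.
Check: P(6) = -1290. ✓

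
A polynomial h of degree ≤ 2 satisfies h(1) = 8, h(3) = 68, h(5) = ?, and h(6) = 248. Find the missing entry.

The 3 known points determine the degree-2 polynomial uniquely.
Write h(u) = au^2 + bu + c. Substituting each data point gives a linear system:
  a + b + c = 8
  9a + 3b + c = 68
  36a + 6b + c = 248
Solving the system yields a = 6, b = 6, c = -4.
So h(u) = 6u^2 + 6u - 4.
Then h(5) = 176.

176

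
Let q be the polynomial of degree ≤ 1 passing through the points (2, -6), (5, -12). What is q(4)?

Write q(x) = ax + b. Substituting each data point gives a linear system:
  2a + b = -6
  5a + b = -12
Solving the system yields a = -2, b = -2.
So q(x) = -2x - 2.
Then q(4) = -10.

-10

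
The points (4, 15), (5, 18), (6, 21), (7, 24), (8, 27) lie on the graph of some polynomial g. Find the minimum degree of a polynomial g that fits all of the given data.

1

Forward differences of the values at u = 4, 5, 6, 7, 8:
  g  : 15  18  21  24  27
  Δ  : 3  3  3  3
  Δ^2: 0  0  0
  Δ^3: 0  0
  Δ^4: 0
The first differences are constant (3) and nonzero, while all higher differences vanish, so the minimal degree is 1.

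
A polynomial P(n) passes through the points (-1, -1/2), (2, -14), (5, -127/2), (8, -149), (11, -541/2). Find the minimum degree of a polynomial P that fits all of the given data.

Forward differences of the values at n = -1, 2, 5, 8, 11:
  P  : -1/2  -14  -127/2  -149  -541/2
  Δ  : -27/2  -99/2  -171/2  -243/2
  Δ^2: -36  -36  -36
  Δ^3: 0  0
  Δ^4: 0
The second differences are constant (-36) and nonzero, while all higher differences vanish, so the minimal degree is 2.

2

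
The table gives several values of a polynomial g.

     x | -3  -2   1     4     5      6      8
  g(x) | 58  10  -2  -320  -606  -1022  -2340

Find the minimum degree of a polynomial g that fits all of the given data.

Divided differences on the nodes -3, -2, 1, 4, 5, 6, 8:
  order 0: 58  10  -2  -320  -606  -1022  -2340
  order 1: -48  -4  -106  -286  -416  -659
  order 2: 11  -17  -45  -65  -81
  order 3: -4  -4  -4  -4
  order 4: 0  0  0
  order 5: 0  0
  order 6: 0
The order-3 divided differences are all -4 (nonzero) and every higher order vanishes, so the data lies on a polynomial of degree exactly 3.

3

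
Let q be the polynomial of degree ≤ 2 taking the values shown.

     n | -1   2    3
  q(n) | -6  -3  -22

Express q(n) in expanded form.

q(n) = -5n^2 + 6n + 5

Using the Lagrange interpolation formula with nodes -1, 2, 3:
  L_0(n) = (n - 2)(n - 3) / 12
  L_1(n) = (n + 1)(n - 3) / -3
  L_2(n) = (n + 1)(n - 2) / 4
Then q(n) = -6·L_0(n) - 3·L_1(n) - 22·L_2(n).
Expanding and collecting terms gives q(n) = -5n^2 + 6n + 5.
Check: q(2) = -3. ✓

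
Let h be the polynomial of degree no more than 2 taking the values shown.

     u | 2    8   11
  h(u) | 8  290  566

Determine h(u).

h(u) = 5u^2 - 3u - 6

Write h(u) = au^2 + bu + c. Substituting each data point gives a linear system:
  4a + 2b + c = 8
  64a + 8b + c = 290
  121a + 11b + c = 566
Solving the system yields a = 5, b = -3, c = -6.
So h(u) = 5u^2 - 3u - 6.
Check: h(8) = 290. ✓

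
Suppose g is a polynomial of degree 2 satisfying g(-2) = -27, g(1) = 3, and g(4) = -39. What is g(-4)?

-87

Forward differences of the values at u = -2, 1, 4:
  g  : -27  3  -39
  Δ  : 30  -42
  Δ^2: -72
The second differences are constant, confirming degree 2.
Interpolating (Newton forward form) and evaluating at u = -4 gives g(-4) = -87.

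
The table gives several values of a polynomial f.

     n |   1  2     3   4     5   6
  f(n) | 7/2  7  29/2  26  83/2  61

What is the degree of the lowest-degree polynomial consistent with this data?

Forward differences of the values at n = 1, 2, 3, 4, 5, 6:
  f  : 7/2  7  29/2  26  83/2  61
  Δ  : 7/2  15/2  23/2  31/2  39/2
  Δ^2: 4  4  4  4
  Δ^3: 0  0  0
  Δ^4: 0  0
  Δ^5: 0
The second differences are constant (4) and nonzero, while all higher differences vanish, so the minimal degree is 2.

2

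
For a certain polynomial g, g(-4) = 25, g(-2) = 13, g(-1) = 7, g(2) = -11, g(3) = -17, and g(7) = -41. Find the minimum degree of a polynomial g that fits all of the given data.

Divided differences on the nodes -4, -2, -1, 2, 3, 7:
  order 0: 25  13  7  -11  -17  -41
  order 1: -6  -6  -6  -6  -6
  order 2: 0  0  0  0
  order 3: 0  0  0
  order 4: 0  0
  order 5: 0
The order-1 divided differences are all -6 (nonzero) and every higher order vanishes, so the data lies on a polynomial of degree exactly 1.

1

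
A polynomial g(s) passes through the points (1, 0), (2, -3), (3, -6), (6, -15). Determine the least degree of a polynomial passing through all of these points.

1

Divided differences on the nodes 1, 2, 3, 6:
  order 0: 0  -3  -6  -15
  order 1: -3  -3  -3
  order 2: 0  0
  order 3: 0
The order-1 divided differences are all -3 (nonzero) and every higher order vanishes, so the data lies on a polynomial of degree exactly 1.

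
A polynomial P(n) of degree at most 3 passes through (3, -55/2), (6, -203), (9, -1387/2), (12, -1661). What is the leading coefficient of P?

Write P(n) = an^3 + bn^2 + cn + d. Substituting each data point gives a linear system:
  27a + 9b + 3c + d = -55/2
  216a + 36b + 6c + d = -203
  729a + 81b + 9c + d = -1387/2
  1728a + 144b + 12c + d = -1661
Solving the system yields a = -1, b = 1/2, c = 0, d = -5.
So P(n) = -n^3 + (1/2)n^2 - 5.
The leading coefficient is -1.

-1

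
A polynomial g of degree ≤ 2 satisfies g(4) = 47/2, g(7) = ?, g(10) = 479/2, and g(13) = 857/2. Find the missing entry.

The 3 known points determine the degree-2 polynomial uniquely.
Write g(u) = au^2 + bu + c. Substituting each data point gives a linear system:
  16a + 4b + c = 47/2
  100a + 10b + c = 479/2
  169a + 13b + c = 857/2
Solving the system yields a = 3, b = -6, c = -1/2.
So g(u) = 3u^2 - 6u - 1/2.
Then g(7) = 209/2.

209/2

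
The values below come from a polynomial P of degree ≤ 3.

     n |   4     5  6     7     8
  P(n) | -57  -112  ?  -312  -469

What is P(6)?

-195

The 4 known points determine the degree-3 polynomial uniquely.
Write P(n) = an^3 + bn^2 + cn + d. Substituting each data point gives a linear system:
  64a + 16b + 4c + d = -57
  125a + 25b + 5c + d = -112
  343a + 49b + 7c + d = -312
  512a + 64b + 8c + d = -469
Solving the system yields a = -1, b = 1, c = -3, d = 3.
So P(n) = -n^3 + n^2 - 3n + 3.
Then P(6) = -195.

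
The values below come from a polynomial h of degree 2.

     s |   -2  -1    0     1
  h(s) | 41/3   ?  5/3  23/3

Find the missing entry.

11/3

The 3 known points determine the degree-2 polynomial uniquely.
Write h(s) = as^2 + bs + c. Substituting each data point gives a linear system:
  4a - 2b + c = 41/3
  c = 5/3
  a + b + c = 23/3
Solving the system yields a = 4, b = 2, c = 5/3.
So h(s) = 4s² + 2s + 5/3.
Then h(-1) = 11/3.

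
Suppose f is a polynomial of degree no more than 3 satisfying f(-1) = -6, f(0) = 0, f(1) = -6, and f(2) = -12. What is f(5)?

90

Write f(u) = au^3 + bu^2 + cu + d. Substituting each data point gives a linear system:
  -a + b - c + d = -6
  d = 0
  a + b + c + d = -6
  8a + 4b + 2c + d = -12
Solving the system yields a = 2, b = -6, c = -2, d = 0.
So f(u) = 2u^3 - 6u^2 - 2u.
Then f(5) = 90.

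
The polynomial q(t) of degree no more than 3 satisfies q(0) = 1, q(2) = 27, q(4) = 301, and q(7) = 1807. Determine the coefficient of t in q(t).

Write q(t) = at^3 + bt^2 + ct + d. Substituting each data point gives a linear system:
  d = 1
  8a + 4b + 2c + d = 27
  64a + 16b + 4c + d = 301
  343a + 49b + 7c + d = 1807
Solving the system yields a = 6, b = -5, c = -1, d = 1.
So q(t) = 6t^3 - 5t^2 - t + 1.
The coefficient of t is -1.

-1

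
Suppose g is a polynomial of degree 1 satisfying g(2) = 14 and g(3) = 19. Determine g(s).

Using the Lagrange interpolation formula with nodes 2, 3:
  L_0(s) = (s - 3) / -1
  L_1(s) = (s - 2) / 1
Then g(s) = 14·L_0(s) + 19·L_1(s).
Expanding and collecting terms gives g(s) = 5s + 4.
Check: g(3) = 19. ✓

g(s) = 5s + 4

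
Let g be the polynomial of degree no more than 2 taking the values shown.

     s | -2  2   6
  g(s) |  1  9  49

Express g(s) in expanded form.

g(s) = s^2 + 2s + 1

Write g(s) = as^2 + bs + c. Substituting each data point gives a linear system:
  4a - 2b + c = 1
  4a + 2b + c = 9
  36a + 6b + c = 49
Solving the system yields a = 1, b = 2, c = 1.
So g(s) = s^2 + 2s + 1.
Check: g(6) = 49. ✓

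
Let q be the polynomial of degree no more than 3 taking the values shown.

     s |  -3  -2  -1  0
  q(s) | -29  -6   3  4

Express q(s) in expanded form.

Write q(s) = as^3 + bs^2 + cs + d. Substituting each data point gives a linear system:
  -27a + 9b - 3c + d = -29
  -8a + 4b - 2c + d = -6
  -a + b - c + d = 3
  d = 4
Solving the system yields a = 1, b = -1, c = -1, d = 4.
So q(s) = s³ - s² - s + 4.
Check: q(-3) = -29. ✓

q(s) = s^3 - s^2 - s + 4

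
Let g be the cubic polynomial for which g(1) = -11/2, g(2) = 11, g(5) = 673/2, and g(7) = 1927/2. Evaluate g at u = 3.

123/2

Using the Lagrange interpolation formula with nodes 1, 2, 5, 7:
  L_0(u) = (u - 2)(u - 5)(u - 7) / -24
  L_1(u) = (u - 1)(u - 5)(u - 7) / 15
  L_2(u) = (u - 1)(u - 2)(u - 7) / -24
  L_3(u) = (u - 1)(u - 2)(u - 5) / 60
Then g(u) = -11/2·L_0(u) + 11·L_1(u) + 673/2·L_2(u) + 1927/2·L_3(u).
Expanding and collecting terms gives g(u) = 3u^3 - u^2 - (3/2)u - 6.
Evaluating at u = 3: g(3) = 123/2.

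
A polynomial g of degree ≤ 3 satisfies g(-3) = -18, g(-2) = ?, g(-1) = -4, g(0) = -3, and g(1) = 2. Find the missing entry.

-7

The 4 known points determine the degree-3 polynomial uniquely.
Write g(s) = as^3 + bs^2 + cs + d. Substituting each data point gives a linear system:
  -27a + 9b - 3c + d = -18
  -a + b - c + d = -4
  d = -3
  a + b + c + d = 2
Solving the system yields a = 1, b = 2, c = 2, d = -3.
So g(s) = s³ + 2s² + 2s - 3.
Then g(-2) = -7.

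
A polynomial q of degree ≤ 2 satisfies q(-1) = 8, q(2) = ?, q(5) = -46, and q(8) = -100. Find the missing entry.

-10

The 3 known points determine the degree-2 polynomial uniquely.
Write q(t) = at^2 + bt + c. Substituting each data point gives a linear system:
  a - b + c = 8
  25a + 5b + c = -46
  64a + 8b + c = -100
Solving the system yields a = -1, b = -5, c = 4.
So q(t) = -t^2 - 5t + 4.
Then q(2) = -10.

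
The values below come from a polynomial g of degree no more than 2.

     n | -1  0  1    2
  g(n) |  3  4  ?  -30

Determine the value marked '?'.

The 3 known points determine the degree-2 polynomial uniquely.
Write g(n) = an^2 + bn + c. Substituting each data point gives a linear system:
  a - b + c = 3
  c = 4
  4a + 2b + c = -30
Solving the system yields a = -6, b = -5, c = 4.
So g(n) = -6n^2 - 5n + 4.
Then g(1) = -7.

-7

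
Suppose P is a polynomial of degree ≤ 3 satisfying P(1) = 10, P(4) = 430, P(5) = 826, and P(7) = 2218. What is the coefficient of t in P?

Write P(t) = at^3 + bt^2 + ct + d. Substituting each data point gives a linear system:
  a + b + c + d = 10
  64a + 16b + 4c + d = 430
  125a + 25b + 5c + d = 826
  343a + 49b + 7c + d = 2218
Solving the system yields a = 6, b = 4, c = -6, d = 6.
So P(t) = 6t³ + 4t² - 6t + 6.
The coefficient of t is -6.

-6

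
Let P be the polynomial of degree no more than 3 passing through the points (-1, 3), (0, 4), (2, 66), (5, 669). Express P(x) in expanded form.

P(x) = 4x^3 + 6x^2 + 3x + 4

Write P(x) = ax^3 + bx^2 + cx + d. Substituting each data point gives a linear system:
  -a + b - c + d = 3
  d = 4
  8a + 4b + 2c + d = 66
  125a + 25b + 5c + d = 669
Solving the system yields a = 4, b = 6, c = 3, d = 4.
So P(x) = 4x³ + 6x² + 3x + 4.
Check: P(0) = 4. ✓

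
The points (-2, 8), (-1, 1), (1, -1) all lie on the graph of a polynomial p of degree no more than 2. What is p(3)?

13

Using the Lagrange interpolation formula with nodes -2, -1, 1:
  L_0(s) = (s + 1)(s - 1) / 3
  L_1(s) = (s + 2)(s - 1) / -2
  L_2(s) = (s + 2)(s + 1) / 6
Then p(s) = 8·L_0(s) + 1·L_1(s) - 1·L_2(s).
Expanding and collecting terms gives p(s) = 2s² - s - 2.
Evaluating at s = 3: p(3) = 13.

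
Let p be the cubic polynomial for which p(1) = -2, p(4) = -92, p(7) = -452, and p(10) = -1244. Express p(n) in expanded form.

p(n) = -n^3 - 3n^2 + 6n - 4

Write p(n) = an^3 + bn^2 + cn + d. Substituting each data point gives a linear system:
  a + b + c + d = -2
  64a + 16b + 4c + d = -92
  343a + 49b + 7c + d = -452
  1000a + 100b + 10c + d = -1244
Solving the system yields a = -1, b = -3, c = 6, d = -4.
So p(n) = -n^3 - 3n^2 + 6n - 4.
Check: p(1) = -2. ✓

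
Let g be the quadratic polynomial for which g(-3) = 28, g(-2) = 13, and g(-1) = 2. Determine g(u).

Using the Lagrange interpolation formula with nodes -3, -2, -1:
  L_0(u) = (u + 2)(u + 1) / 2
  L_1(u) = (u + 3)(u + 1) / -1
  L_2(u) = (u + 3)(u + 2) / 2
Then g(u) = 28·L_0(u) + 13·L_1(u) + 2·L_2(u).
Expanding and collecting terms gives g(u) = 2u² - 5u - 5.
Check: g(-1) = 2. ✓

g(u) = 2u^2 - 5u - 5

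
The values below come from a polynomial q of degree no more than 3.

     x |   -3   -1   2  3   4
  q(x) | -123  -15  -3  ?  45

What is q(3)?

The 4 known points determine the degree-3 polynomial uniquely.
Write q(x) = ax^3 + bx^2 + cx + d. Substituting each data point gives a linear system:
  -27a + 9b - 3c + d = -123
  -a + b - c + d = -15
  8a + 4b + 2c + d = -3
  64a + 16b + 4c + d = 45
Solving the system yields a = 2, b = -6, c = 4, d = -3.
So q(x) = 2x^3 - 6x^2 + 4x - 3.
Then q(3) = 9.

9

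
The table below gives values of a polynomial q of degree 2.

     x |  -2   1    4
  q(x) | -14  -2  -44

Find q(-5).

Using the Lagrange interpolation formula with nodes -2, 1, 4:
  L_0(x) = (x - 1)(x - 4) / 18
  L_1(x) = (x + 2)(x - 4) / -9
  L_2(x) = (x + 2)(x - 1) / 18
Then q(x) = -14·L_0(x) - 2·L_1(x) - 44·L_2(x).
Expanding and collecting terms gives q(x) = -3x^2 + x.
Evaluating at x = -5: q(-5) = -80.

-80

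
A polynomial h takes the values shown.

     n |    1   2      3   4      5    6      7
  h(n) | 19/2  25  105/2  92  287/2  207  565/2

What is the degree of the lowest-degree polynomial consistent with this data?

Forward differences of the values at n = 1, 2, 3, 4, 5, 6, 7:
  h  : 19/2  25  105/2  92  287/2  207  565/2
  Δ  : 31/2  55/2  79/2  103/2  127/2  151/2
  Δ^2: 12  12  12  12  12
  Δ^3: 0  0  0  0
  Δ^4: 0  0  0
  Δ^5: 0  0
  Δ^6: 0
The second differences are constant (12) and nonzero, while all higher differences vanish, so the minimal degree is 2.

2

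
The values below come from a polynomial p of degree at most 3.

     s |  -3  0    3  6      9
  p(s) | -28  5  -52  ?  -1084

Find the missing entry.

On equispaced nodes a degree-3 polynomial has vanishing fourth forward difference, so
  p(-3) - 4·p(0) + 6·p(3) - 4·p(6) + p(9) = 0.
Substituting the known values and solving for p(6):
  -4·p(6) = 1444
  p(6) = -361.

-361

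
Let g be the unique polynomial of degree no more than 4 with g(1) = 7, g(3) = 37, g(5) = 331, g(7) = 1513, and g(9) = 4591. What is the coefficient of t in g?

6

Write g(t) = at^4 + bt^3 + ct^2 + dt + e. Substituting each data point gives a linear system:
  a + b + c + d + e = 7
  81a + 27b + 9c + 3d + e = 37
  625a + 125b + 25c + 5d + e = 331
  2401a + 343b + 49c + 7d + e = 1513
  6561a + 729b + 81c + 9d + e = 4591
Solving the system yields a = 1, b = -3, c = 2, d = 6, e = 1.
So g(t) = t^4 - 3t^3 + 2t^2 + 6t + 1.
The coefficient of t is 6.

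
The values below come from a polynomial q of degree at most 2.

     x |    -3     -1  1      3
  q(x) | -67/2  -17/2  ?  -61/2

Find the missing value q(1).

On equispaced nodes a degree-2 polynomial has vanishing third forward difference, so
  - q(-3) + 3·q(-1) - 3·q(1) + q(3) = 0.
Substituting the known values and solving for q(1):
  -3·q(1) = 45/2
  q(1) = -15/2.

-15/2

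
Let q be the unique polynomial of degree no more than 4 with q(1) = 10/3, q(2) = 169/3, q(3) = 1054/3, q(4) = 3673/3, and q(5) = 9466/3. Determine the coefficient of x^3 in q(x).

Write q(x) = ax^4 + bx^3 + cx^2 + dx + e. Substituting each data point gives a linear system:
  a + b + c + d + e = 10/3
  16a + 8b + 4c + 2d + e = 169/3
  81a + 27b + 9c + 3d + e = 1054/3
  256a + 64b + 16c + 4d + e = 3673/3
  625a + 125b + 25c + 5d + e = 9466/3
Solving the system yields a = 6, b = -4, c = -5, d = 6, e = 1/3.
So q(x) = 6x^4 - 4x^3 - 5x^2 + 6x + 1/3.
The coefficient of x^3 is -4.

-4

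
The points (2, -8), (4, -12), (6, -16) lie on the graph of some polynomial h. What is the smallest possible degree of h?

Forward differences of the values at x = 2, 4, 6:
  h  : -8  -12  -16
  Δ  : -4  -4
  Δ^2: 0
The first differences are constant (-4) and nonzero, while all higher differences vanish, so the minimal degree is 1.

1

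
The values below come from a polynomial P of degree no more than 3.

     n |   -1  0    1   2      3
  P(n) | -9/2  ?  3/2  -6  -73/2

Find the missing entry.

-2

On equispaced nodes a degree-3 polynomial has vanishing fourth forward difference, so
  P(-1) - 4·P(0) + 6·P(1) - 4·P(2) + P(3) = 0.
Substituting the known values and solving for P(0):
  -4·P(0) = 8
  P(0) = -2.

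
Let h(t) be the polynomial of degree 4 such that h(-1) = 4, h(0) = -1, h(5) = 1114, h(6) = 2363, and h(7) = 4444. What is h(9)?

Using the Lagrange interpolation formula with nodes -1, 0, 5, 6, 7:
  L_0(t) = t(t - 5)(t - 6)(t - 7) / 336
  L_1(t) = (t + 1)(t - 5)(t - 6)(t - 7) / -210
  L_2(t) = (t + 1)t(t - 6)(t - 7) / 60
  L_3(t) = (t + 1)t(t - 5)(t - 7) / -42
  L_4(t) = (t + 1)t(t - 5)(t - 6) / 112
Then h(t) = 4·L_0(t) - 1·L_1(t) + 1114·L_2(t) + 2363·L_3(t) + 4444·L_4(t).
Expanding and collecting terms gives h(t) = 2t^4 - t^3 - 2t - 1.
Evaluating at t = 9: h(9) = 12374.

12374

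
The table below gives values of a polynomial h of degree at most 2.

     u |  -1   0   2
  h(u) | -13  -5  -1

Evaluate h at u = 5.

-25

Using the Lagrange interpolation formula with nodes -1, 0, 2:
  L_0(u) = u(u - 2) / 3
  L_1(u) = (u + 1)(u - 2) / -2
  L_2(u) = (u + 1)u / 6
Then h(u) = -13·L_0(u) - 5·L_1(u) - 1·L_2(u).
Expanding and collecting terms gives h(u) = -2u^2 + 6u - 5.
Evaluating at u = 5: h(5) = -25.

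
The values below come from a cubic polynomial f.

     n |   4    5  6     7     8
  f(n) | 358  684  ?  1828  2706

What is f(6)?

On equispaced nodes a degree-3 polynomial has vanishing fourth forward difference, so
  f(4) - 4·f(5) + 6·f(6) - 4·f(7) + f(8) = 0.
Substituting the known values and solving for f(6):
  6·f(6) = 6984
  f(6) = 1164.

1164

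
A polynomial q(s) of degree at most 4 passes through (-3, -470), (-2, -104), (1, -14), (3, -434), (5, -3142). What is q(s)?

Using the Lagrange interpolation formula with nodes -3, -2, 1, 3, 5:
  L_0(s) = (s + 2)(s - 1)(s - 3)(s - 5) / 192
  L_1(s) = (s + 3)(s - 1)(s - 3)(s - 5) / -105
  L_2(s) = (s + 3)(s + 2)(s - 3)(s - 5) / 96
  L_3(s) = (s + 3)(s + 2)(s - 1)(s - 5) / -120
  L_4(s) = (s + 3)(s + 2)(s - 1)(s - 3) / 448
Then q(s) = -470·L_0(s) - 104·L_1(s) - 14·L_2(s) - 434·L_3(s) - 3142·L_4(s).
Expanding and collecting terms gives q(s) = -5s^4 + s^3 - 5s^2 - 3s - 2.
Check: q(3) = -434. ✓

q(s) = -5s^4 + s^3 - 5s^2 - 3s - 2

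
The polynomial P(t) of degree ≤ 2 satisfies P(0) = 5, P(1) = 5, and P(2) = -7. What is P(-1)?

-7

Forward differences of the values at t = 0, 1, 2:
  P  : 5  5  -7
  Δ  : 0  -12
  Δ^2: -12
The second differences are constant, confirming degree 2.
Interpolating (Newton forward form) and evaluating at t = -1 gives P(-1) = -7.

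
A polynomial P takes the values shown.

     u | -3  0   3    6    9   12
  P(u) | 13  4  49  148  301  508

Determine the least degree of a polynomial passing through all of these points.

Forward differences of the values at u = -3, 0, 3, 6, 9, 12:
  P  : 13  4  49  148  301  508
  Δ  : -9  45  99  153  207
  Δ^2: 54  54  54  54
  Δ^3: 0  0  0
  Δ^4: 0  0
  Δ^5: 0
The second differences are constant (54) and nonzero, while all higher differences vanish, so the minimal degree is 2.

2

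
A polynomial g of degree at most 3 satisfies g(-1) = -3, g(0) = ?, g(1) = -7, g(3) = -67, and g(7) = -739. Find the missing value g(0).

The 4 known points determine the degree-3 polynomial uniquely.
Write g(t) = at^3 + bt^2 + ct + d. Substituting each data point gives a linear system:
  -a + b - c + d = -3
  a + b + c + d = -7
  27a + 9b + 3c + d = -67
  343a + 49b + 7c + d = -739
Solving the system yields a = -2, b = -1, c = 0, d = -4.
So g(t) = -2t^3 - t^2 - 4.
Then g(0) = -4.

-4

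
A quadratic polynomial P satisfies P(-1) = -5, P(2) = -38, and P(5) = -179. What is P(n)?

P(n) = -6n^2 - 5n - 4

Using the Lagrange interpolation formula with nodes -1, 2, 5:
  L_0(n) = (n - 2)(n - 5) / 18
  L_1(n) = (n + 1)(n - 5) / -9
  L_2(n) = (n + 1)(n - 2) / 18
Then P(n) = -5·L_0(n) - 38·L_1(n) - 179·L_2(n).
Expanding and collecting terms gives P(n) = -6n^2 - 5n - 4.
Check: P(2) = -38. ✓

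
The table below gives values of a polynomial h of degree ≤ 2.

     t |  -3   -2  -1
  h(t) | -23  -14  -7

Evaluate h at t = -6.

-62

Forward differences of the values at t = -3, -2, -1:
  h  : -23  -14  -7
  Δ  : 9  7
  Δ^2: -2
The second differences are constant, confirming degree 2.
Interpolating (Newton forward form) and evaluating at t = -6 gives h(-6) = -62.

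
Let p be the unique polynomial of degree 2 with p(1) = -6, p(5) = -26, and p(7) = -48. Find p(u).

p(u) = -u^2 + u - 6

Using the Lagrange interpolation formula with nodes 1, 5, 7:
  L_0(u) = (u - 5)(u - 7) / 24
  L_1(u) = (u - 1)(u - 7) / -8
  L_2(u) = (u - 1)(u - 5) / 12
Then p(u) = -6·L_0(u) - 26·L_1(u) - 48·L_2(u).
Expanding and collecting terms gives p(u) = -u^2 + u - 6.
Check: p(1) = -6. ✓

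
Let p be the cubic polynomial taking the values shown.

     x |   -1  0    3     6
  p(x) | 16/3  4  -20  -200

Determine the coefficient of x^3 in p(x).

-1

Write p(x) = ax^3 + bx^2 + cx + d. Substituting each data point gives a linear system:
  -a + b - c + d = 16/3
  d = 4
  27a + 9b + 3c + d = -20
  216a + 36b + 6c + d = -200
Solving the system yields a = -1, b = 1/3, c = 0, d = 4.
So p(x) = -x^3 + (1/3)x^2 + 4.
The leading coefficient is -1.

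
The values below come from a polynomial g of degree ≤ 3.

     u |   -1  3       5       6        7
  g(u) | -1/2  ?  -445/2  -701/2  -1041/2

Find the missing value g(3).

The 4 known points determine the degree-3 polynomial uniquely.
Write g(u) = au^3 + bu^2 + cu + d. Substituting each data point gives a linear system:
  -a + b - c + d = -1/2
  125a + 25b + 5c + d = -445/2
  216a + 36b + 6c + d = -701/2
  343a + 49b + 7c + d = -1041/2
Solving the system yields a = -1, b = -3, c = -4, d = -5/2.
So g(u) = -u³ - 3u² - 4u - 5/2.
Then g(3) = -137/2.

-137/2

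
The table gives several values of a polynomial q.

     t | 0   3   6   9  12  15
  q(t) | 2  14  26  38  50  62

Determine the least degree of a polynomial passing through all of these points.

1

Forward differences of the values at t = 0, 3, 6, 9, 12, 15:
  q  : 2  14  26  38  50  62
  Δ  : 12  12  12  12  12
  Δ^2: 0  0  0  0
  Δ^3: 0  0  0
  Δ^4: 0  0
  Δ^5: 0
The first differences are constant (12) and nonzero, while all higher differences vanish, so the minimal degree is 1.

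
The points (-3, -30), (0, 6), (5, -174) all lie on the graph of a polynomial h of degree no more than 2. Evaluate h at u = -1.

6

Using the Lagrange interpolation formula with nodes -3, 0, 5:
  L_0(u) = u(u - 5) / 24
  L_1(u) = (u + 3)(u - 5) / -15
  L_2(u) = (u + 3)u / 40
Then h(u) = -30·L_0(u) + 6·L_1(u) - 174·L_2(u).
Expanding and collecting terms gives h(u) = -6u^2 - 6u + 6.
Evaluating at u = -1: h(-1) = 6.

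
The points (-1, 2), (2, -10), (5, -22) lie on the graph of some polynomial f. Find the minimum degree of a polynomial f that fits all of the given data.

1

Forward differences of the values at s = -1, 2, 5:
  f  : 2  -10  -22
  Δ  : -12  -12
  Δ^2: 0
The first differences are constant (-12) and nonzero, while all higher differences vanish, so the minimal degree is 1.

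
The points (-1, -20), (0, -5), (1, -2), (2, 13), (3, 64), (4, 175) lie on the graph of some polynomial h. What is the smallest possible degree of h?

Forward differences of the values at x = -1, 0, 1, 2, 3, 4:
  h  : -20  -5  -2  13  64  175
  Δ  : 15  3  15  51  111
  Δ^2: -12  12  36  60
  Δ^3: 24  24  24
  Δ^4: 0  0
  Δ^5: 0
The third differences are constant (24) and nonzero, while all higher differences vanish, so the minimal degree is 3.

3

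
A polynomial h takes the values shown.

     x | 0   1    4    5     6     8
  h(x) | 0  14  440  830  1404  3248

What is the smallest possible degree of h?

3

Divided differences on the nodes 0, 1, 4, 5, 6, 8:
  order 0: 0  14  440  830  1404  3248
  order 1: 14  142  390  574  922
  order 2: 32  62  92  116
  order 3: 6  6  6
  order 4: 0  0
  order 5: 0
The order-3 divided differences are all 6 (nonzero) and every higher order vanishes, so the data lies on a polynomial of degree exactly 3.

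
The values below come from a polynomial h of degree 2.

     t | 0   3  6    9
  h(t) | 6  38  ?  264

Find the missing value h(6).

The 3 known points determine the degree-2 polynomial uniquely.
Write h(t) = at^2 + bt + c. Substituting each data point gives a linear system:
  c = 6
  9a + 3b + c = 38
  81a + 9b + c = 264
Solving the system yields a = 3, b = 5/3, c = 6.
So h(t) = 3t^2 + (5/3)t + 6.
Then h(6) = 124.

124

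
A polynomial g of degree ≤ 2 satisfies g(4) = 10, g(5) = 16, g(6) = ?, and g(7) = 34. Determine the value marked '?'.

On equispaced nodes a degree-2 polynomial has vanishing third forward difference, so
  - g(4) + 3·g(5) - 3·g(6) + g(7) = 0.
Substituting the known values and solving for g(6):
  -3·g(6) = -72
  g(6) = 24.

24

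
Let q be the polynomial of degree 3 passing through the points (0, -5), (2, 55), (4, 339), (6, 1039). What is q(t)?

Write q(t) = at^3 + bt^2 + ct + d. Substituting each data point gives a linear system:
  d = -5
  8a + 4b + 2c + d = 55
  64a + 16b + 4c + d = 339
  216a + 36b + 6c + d = 1039
Solving the system yields a = 4, b = 4, c = 6, d = -5.
So q(t) = 4t³ + 4t² + 6t - 5.
Check: q(4) = 339. ✓

q(t) = 4t^3 + 4t^2 + 6t - 5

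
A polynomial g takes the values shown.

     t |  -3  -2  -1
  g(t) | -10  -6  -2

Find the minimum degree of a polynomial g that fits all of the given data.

Forward differences of the values at t = -3, -2, -1:
  g  : -10  -6  -2
  Δ  : 4  4
  Δ^2: 0
The first differences are constant (4) and nonzero, while all higher differences vanish, so the minimal degree is 1.

1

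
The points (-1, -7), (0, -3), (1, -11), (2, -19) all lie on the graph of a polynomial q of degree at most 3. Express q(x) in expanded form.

Write q(x) = ax^3 + bx^2 + cx + d. Substituting each data point gives a linear system:
  -a + b - c + d = -7
  d = -3
  a + b + c + d = -11
  8a + 4b + 2c + d = -19
Solving the system yields a = 2, b = -6, c = -4, d = -3.
So q(x) = 2x³ - 6x² - 4x - 3.
Check: q(1) = -11. ✓

q(x) = 2x^3 - 6x^2 - 4x - 3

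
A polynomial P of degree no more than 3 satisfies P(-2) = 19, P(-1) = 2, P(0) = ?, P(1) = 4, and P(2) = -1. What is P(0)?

1

The 4 known points determine the degree-3 polynomial uniquely.
Write P(t) = at^3 + bt^2 + ct + d. Substituting each data point gives a linear system:
  -8a + 4b - 2c + d = 19
  -a + b - c + d = 2
  a + b + c + d = 4
  8a + 4b + 2c + d = -1
Solving the system yields a = -2, b = 2, c = 3, d = 1.
So P(t) = -2t^3 + 2t^2 + 3t + 1.
Then P(0) = 1.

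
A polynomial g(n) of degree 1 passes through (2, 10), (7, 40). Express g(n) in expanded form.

Using the Lagrange interpolation formula with nodes 2, 7:
  L_0(n) = (n - 7) / -5
  L_1(n) = (n - 2) / 5
Then g(n) = 10·L_0(n) + 40·L_1(n).
Expanding and collecting terms gives g(n) = 6n - 2.
Check: g(2) = 10. ✓

g(n) = 6n - 2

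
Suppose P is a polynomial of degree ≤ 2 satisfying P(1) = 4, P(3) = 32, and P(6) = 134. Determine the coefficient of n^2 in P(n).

4

Write P(n) = an^2 + bn + c. Substituting each data point gives a linear system:
  a + b + c = 4
  9a + 3b + c = 32
  36a + 6b + c = 134
Solving the system yields a = 4, b = -2, c = 2.
So P(n) = 4n² - 2n + 2.
The leading coefficient is 4.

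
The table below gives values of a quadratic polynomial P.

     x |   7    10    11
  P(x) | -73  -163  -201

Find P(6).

Write P(x) = ax^2 + bx + c. Substituting each data point gives a linear system:
  49a + 7b + c = -73
  100a + 10b + c = -163
  121a + 11b + c = -201
Solving the system yields a = -2, b = 4, c = -3.
So P(x) = -2x² + 4x - 3.
Then P(6) = -51.

-51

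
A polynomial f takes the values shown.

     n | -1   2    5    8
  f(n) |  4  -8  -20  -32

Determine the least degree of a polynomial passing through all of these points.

Forward differences of the values at n = -1, 2, 5, 8:
  f  : 4  -8  -20  -32
  Δ  : -12  -12  -12
  Δ^2: 0  0
  Δ^3: 0
The first differences are constant (-12) and nonzero, while all higher differences vanish, so the minimal degree is 1.

1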